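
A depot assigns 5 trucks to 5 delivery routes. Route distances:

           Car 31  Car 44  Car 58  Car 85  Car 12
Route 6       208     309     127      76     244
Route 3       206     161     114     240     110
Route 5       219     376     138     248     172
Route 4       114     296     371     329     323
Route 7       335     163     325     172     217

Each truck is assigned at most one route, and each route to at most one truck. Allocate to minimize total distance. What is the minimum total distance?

Min total: 601 km

Optimal: Car 31→Route 4 (114 km), Car 44→Route 7 (163 km), Car 58→Route 5 (138 km), Car 85→Route 6 (76 km), Car 12→Route 3 (110 km) — total 114+163+138+76+110 = 601 km.
Row-greedy (each truck in turn takes its cheapest remaining route) gives 746 km, worse by 145.
Every other assignment is strictly worse.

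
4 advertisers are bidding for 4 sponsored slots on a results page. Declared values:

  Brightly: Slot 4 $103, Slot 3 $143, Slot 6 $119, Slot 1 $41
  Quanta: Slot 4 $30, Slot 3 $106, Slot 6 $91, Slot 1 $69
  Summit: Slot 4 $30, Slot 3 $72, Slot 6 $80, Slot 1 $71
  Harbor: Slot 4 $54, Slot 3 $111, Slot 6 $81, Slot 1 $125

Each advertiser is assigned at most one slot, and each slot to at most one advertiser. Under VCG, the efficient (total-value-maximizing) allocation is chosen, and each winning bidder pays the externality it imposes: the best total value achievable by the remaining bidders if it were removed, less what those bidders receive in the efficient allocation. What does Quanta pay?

Efficient allocation: Brightly→Slot 4 ($103), Quanta→Slot 3 ($106), Summit→Slot 6 ($80), Harbor→Slot 1 ($125); total welfare W = $414.
Quanta receives Slot 3 at value $106, so the others get W − 106 = $308.
Without Quanta: best allocation of the remaining 3 bidders over all 4 slots is Brightly→Slot 3 ($143), Summit→Slot 6 ($80), Harbor→Slot 1 ($125), total $348.
VCG payment = (others' best without Quanta) − (others' welfare with Quanta) = 348 − 308 = $40.

Quanta pays $40.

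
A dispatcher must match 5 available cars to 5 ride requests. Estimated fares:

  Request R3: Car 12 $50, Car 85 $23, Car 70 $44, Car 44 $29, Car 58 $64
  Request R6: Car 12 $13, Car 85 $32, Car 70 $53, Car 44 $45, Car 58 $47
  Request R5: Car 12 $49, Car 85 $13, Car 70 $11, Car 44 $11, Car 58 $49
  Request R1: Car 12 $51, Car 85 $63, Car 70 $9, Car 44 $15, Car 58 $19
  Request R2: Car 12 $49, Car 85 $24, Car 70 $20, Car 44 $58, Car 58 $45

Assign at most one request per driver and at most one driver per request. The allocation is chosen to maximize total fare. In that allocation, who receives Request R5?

Optimal: Car 12→Request R5 ($49), Car 85→Request R1 ($63), Car 70→Request R6 ($53), Car 44→Request R2 ($58), Car 58→Request R3 ($64) — total 49+63+53+58+64 = $287.
Row-greedy (each driver in turn takes its best remaining request) gives $234, worse by 53.
Next-best assignment: Car 12→Request R3, Car 85→Request R1, Car 70→Request R6, Car 44→Request R2, Car 58→Request R5 = $273.
No other one-to-one assignment exceeds $287.
Car 12's own top request is Request R1 ($51), but forcing Car 12→Request R1 and reassigning the rest optimally gives only $239 — worse by 48.

Car 12 receives Request R5.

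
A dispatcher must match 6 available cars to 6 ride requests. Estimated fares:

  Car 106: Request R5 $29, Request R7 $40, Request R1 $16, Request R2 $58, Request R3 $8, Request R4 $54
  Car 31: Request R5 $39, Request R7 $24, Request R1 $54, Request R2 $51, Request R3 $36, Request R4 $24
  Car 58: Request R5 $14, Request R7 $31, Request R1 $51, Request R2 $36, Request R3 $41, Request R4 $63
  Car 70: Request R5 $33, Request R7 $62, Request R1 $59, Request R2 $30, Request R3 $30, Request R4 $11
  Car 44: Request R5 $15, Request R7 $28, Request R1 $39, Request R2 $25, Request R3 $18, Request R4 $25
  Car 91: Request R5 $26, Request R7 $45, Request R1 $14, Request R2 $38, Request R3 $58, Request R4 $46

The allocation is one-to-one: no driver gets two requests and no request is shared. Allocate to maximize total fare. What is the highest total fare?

Maximum total: $319

This is a one-to-one assignment (maximum-weight bipartite matching).
Optimal: Car 106→Request R2 ($58), Car 31→Request R5 ($39), Car 58→Request R4 ($63), Car 70→Request R7 ($62), Car 44→Request R1 ($39), Car 91→Request R3 ($58) — total 58+39+63+62+39+58 = $319.
Max-entry greedy (repeatedly take the single best remaining cell) gives $310, worse by 9.
Next-best assignment: Car 106→Request R2, Car 31→Request R1, Car 58→Request R4, Car 70→Request R7, Car 44→Request R5, Car 91→Request R3 = $310.
No other one-to-one assignment exceeds $319.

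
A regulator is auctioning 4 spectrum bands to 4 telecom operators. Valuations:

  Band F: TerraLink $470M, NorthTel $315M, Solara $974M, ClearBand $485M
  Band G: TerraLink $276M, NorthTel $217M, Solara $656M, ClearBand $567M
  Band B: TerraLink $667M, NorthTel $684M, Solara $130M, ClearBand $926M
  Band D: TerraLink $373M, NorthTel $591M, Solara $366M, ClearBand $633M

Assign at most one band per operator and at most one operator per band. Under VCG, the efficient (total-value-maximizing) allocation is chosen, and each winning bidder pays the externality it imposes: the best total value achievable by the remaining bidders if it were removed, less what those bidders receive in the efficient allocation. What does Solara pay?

Solara pays $162M.

Efficient allocation: TerraLink→Band B ($667M), NorthTel→Band D ($591M), Solara→Band F ($974M), ClearBand→Band G ($567M); total welfare W = $2799M.
Solara receives Band F at value $974M, so the others get W − 974 = $1825M.
Without Solara: best allocation of the remaining 3 bidders over all 4 bands is TerraLink→Band F ($470M), NorthTel→Band D ($591M), ClearBand→Band B ($926M), total $1987M.
VCG payment = (others' best without Solara) − (others' welfare with Solara) = 1987 − 1825 = $162M.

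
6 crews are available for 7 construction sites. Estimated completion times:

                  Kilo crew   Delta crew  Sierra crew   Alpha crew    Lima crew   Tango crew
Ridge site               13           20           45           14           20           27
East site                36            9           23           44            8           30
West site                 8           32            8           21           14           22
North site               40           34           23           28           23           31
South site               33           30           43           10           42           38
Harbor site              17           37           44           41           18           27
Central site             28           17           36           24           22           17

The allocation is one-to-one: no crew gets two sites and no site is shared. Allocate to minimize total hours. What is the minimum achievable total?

This is a one-to-one assignment (minimum-cost bipartite matching).
Optimal: Kilo crew→Ridge site (13 hours), Delta crew→East site (9 hours), Sierra crew→West site (8 hours), Alpha crew→South site (10 hours), Lima crew→Harbor site (18 hours), Tango crew→Central site (17 hours) — total 13+9+8+10+18+17 = 75 hours.
Column-greedy (each site in turn goes to its cheapest remaining crew) gives 114 hours, worse by 39.
Swapping Alpha crew↔Delta crew (Alpha crew→East site 44 hours, Delta crew→South site 30 hours) adds 55.
No other one-to-one assignment undercuts 75 hours.

Minimum total: 75 hours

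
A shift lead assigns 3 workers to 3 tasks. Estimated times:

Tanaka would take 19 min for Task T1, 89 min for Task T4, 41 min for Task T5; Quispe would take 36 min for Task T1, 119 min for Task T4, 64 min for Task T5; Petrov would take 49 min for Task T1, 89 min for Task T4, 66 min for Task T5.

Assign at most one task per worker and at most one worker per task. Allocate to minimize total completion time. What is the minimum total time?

This is a one-to-one assignment (minimum-cost bipartite matching).
Optimal: Tanaka→Task T5 (41 min), Quispe→Task T1 (36 min), Petrov→Task T4 (89 min) — total 41+36+89 = 166 min.
Next-best assignment: Tanaka→Task T1, Quispe→Task T5, Petrov→Task T4 = 172 min.
Swapping Tanaka↔Petrov (Tanaka→Task T4 89 min, Petrov→Task T5 66 min) adds 25.
Every other assignment is strictly worse.

Minimum total: 166 min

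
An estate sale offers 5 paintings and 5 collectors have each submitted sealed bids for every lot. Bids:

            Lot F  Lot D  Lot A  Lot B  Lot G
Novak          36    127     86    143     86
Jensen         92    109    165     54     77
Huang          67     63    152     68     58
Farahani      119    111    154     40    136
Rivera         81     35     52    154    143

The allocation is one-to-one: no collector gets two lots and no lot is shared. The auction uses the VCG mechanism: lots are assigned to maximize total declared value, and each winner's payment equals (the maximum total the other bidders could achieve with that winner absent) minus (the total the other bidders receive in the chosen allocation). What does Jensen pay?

Jensen pays $12.

Efficient allocation: Novak→Lot B ($143), Jensen→Lot D ($109), Huang→Lot A ($152), Farahani→Lot F ($119), Rivera→Lot G ($143); total welfare W = $666.
Jensen receives Lot D at value $109, so the others get W − 109 = $557.
Without Jensen: best allocation of the remaining 4 bidders over all 5 lots is Novak→Lot D ($127), Huang→Lot A ($152), Farahani→Lot G ($136), Rivera→Lot B ($154), total $569.
VCG payment = (others' best without Jensen) − (others' welfare with Jensen) = 569 − 557 = $12.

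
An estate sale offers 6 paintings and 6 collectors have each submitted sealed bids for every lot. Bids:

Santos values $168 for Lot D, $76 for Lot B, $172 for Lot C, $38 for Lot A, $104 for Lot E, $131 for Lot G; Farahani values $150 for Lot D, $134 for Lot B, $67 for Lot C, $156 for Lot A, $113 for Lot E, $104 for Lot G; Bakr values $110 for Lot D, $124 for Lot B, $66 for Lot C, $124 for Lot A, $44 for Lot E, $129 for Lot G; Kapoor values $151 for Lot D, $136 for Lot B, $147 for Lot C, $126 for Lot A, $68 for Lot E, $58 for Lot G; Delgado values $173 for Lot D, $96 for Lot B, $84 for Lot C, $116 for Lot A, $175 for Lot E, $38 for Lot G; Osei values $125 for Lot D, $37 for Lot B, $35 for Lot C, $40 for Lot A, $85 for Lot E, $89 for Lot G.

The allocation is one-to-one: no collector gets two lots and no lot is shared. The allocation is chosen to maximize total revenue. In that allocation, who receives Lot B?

Kapoor receives Lot B.

This is the linear assignment problem.
Optimal: Santos→Lot C ($172), Farahani→Lot A ($156), Bakr→Lot G ($129), Kapoor→Lot B ($136), Delgado→Lot E ($175), Osei→Lot D ($125) — total 172+156+129+136+175+125 = $893.
Max-entry greedy (repeatedly take the single best remaining cell) gives $820, worse by 73.
No other one-to-one assignment exceeds $893.
Kapoor's own top lot is Lot D ($151), but forcing Kapoor→Lot D and reassigning the rest optimally gives only $867 — worse by 26.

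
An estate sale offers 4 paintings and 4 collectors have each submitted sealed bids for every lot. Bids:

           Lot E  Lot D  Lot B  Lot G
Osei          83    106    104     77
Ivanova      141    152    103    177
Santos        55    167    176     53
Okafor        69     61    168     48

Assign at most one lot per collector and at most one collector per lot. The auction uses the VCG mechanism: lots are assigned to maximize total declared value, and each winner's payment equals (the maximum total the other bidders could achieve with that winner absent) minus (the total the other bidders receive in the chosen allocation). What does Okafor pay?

Efficient allocation: Osei→Lot E ($83), Ivanova→Lot G ($177), Santos→Lot D ($167), Okafor→Lot B ($168); total welfare W = $595.
Okafor receives Lot B at value $168, so the others get W − 168 = $427.
Without Okafor: best allocation of the remaining 3 bidders over all 4 lots is Osei→Lot D ($106), Ivanova→Lot G ($177), Santos→Lot B ($176), total $459.
VCG payment = (others' best without Okafor) − (others' welfare with Okafor) = 459 − 427 = $32.

Okafor pays $32.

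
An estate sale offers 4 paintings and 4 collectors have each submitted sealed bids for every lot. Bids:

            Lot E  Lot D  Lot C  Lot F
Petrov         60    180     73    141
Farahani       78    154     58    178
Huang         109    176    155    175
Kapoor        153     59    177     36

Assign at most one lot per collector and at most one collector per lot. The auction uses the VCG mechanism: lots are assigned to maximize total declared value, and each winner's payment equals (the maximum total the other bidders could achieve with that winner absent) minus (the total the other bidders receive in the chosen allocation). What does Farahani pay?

Efficient allocation: Petrov→Lot D ($180), Farahani→Lot F ($178), Huang→Lot C ($155), Kapoor→Lot E ($153); total welfare W = $666.
Farahani receives Lot F at value $178, so the others get W − 178 = $488.
Without Farahani: best allocation of the remaining 3 bidders over all 4 lots is Petrov→Lot D ($180), Huang→Lot F ($175), Kapoor→Lot C ($177), total $532.
VCG payment = (others' best without Farahani) − (others' welfare with Farahani) = 532 − 488 = $44.

Farahani pays $44.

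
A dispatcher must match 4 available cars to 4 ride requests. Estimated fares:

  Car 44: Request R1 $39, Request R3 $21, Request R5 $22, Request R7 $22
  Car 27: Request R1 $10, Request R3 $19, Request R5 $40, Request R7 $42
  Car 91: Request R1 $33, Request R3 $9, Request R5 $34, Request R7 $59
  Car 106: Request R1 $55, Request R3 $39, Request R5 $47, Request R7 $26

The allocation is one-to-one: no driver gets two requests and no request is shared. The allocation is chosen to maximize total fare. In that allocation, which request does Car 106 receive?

Treat this as an assignment problem: match each driver to one request.
Optimal: Car 44→Request R1 ($39), Car 27→Request R5 ($40), Car 91→Request R7 ($59), Car 106→Request R3 ($39) — total 39+40+59+39 = $177.
Max-entry greedy (repeatedly take the single best remaining cell) gives $175, worse by 2.
Car 106's own top request is Request R1 ($55), but forcing Car 106→Request R1 and reassigning the rest optimally gives only $175 — worse by 2.

Car 106 receives Request R3.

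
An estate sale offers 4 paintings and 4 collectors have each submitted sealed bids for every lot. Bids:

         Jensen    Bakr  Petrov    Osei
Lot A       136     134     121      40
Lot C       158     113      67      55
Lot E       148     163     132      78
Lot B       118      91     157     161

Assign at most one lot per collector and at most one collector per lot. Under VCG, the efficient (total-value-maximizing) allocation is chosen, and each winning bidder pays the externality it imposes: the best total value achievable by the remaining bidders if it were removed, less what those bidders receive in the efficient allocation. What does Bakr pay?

Bakr pays $11.

Efficient allocation: Jensen→Lot C ($158), Bakr→Lot E ($163), Petrov→Lot A ($121), Osei→Lot B ($161); total welfare W = $603.
Bakr receives Lot E at value $163, so the others get W − 163 = $440.
Without Bakr: best allocation of the remaining 3 bidders over all 4 lots is Jensen→Lot C ($158), Petrov→Lot E ($132), Osei→Lot B ($161), total $451.
VCG payment = (others' best without Bakr) − (others' welfare with Bakr) = 451 − 440 = $11.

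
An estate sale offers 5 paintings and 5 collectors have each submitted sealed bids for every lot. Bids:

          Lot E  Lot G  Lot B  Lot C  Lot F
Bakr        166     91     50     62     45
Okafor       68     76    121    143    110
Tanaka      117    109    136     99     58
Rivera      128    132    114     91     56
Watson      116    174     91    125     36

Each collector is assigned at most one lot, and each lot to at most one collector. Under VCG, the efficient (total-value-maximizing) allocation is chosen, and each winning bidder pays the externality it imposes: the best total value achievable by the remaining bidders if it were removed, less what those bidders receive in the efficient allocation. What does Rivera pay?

Efficient allocation: Bakr→Lot E ($166), Okafor→Lot F ($110), Tanaka→Lot B ($136), Rivera→Lot C ($91), Watson→Lot G ($174); total welfare W = $677.
Rivera receives Lot C at value $91, so the others get W − 91 = $586.
Without Rivera: best allocation of the remaining 4 bidders over all 5 lots is Bakr→Lot E ($166), Okafor→Lot C ($143), Tanaka→Lot B ($136), Watson→Lot G ($174), total $619.
VCG payment = (others' best without Rivera) − (others' welfare with Rivera) = 619 − 586 = $33.

Rivera pays $33.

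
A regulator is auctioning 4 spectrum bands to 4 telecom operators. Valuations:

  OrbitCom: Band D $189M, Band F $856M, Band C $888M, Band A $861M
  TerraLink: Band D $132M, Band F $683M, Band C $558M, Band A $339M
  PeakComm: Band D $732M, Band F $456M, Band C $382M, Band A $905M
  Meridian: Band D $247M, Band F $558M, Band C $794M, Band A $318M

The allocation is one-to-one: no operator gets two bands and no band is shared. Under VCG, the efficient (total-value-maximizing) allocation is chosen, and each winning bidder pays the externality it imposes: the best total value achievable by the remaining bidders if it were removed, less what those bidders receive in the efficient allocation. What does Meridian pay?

Meridian pays $200M.

Efficient allocation: OrbitCom→Band A ($861M), TerraLink→Band F ($683M), PeakComm→Band D ($732M), Meridian→Band C ($794M); total welfare W = $3070M.
Meridian receives Band C at value $794M, so the others get W − 794 = $2276M.
Without Meridian: best allocation of the remaining 3 bidders over all 4 bands is OrbitCom→Band C ($888M), TerraLink→Band F ($683M), PeakComm→Band A ($905M), total $2476M.
VCG payment = (others' best without Meridian) − (others' welfare with Meridian) = 2476 − 2276 = $200M.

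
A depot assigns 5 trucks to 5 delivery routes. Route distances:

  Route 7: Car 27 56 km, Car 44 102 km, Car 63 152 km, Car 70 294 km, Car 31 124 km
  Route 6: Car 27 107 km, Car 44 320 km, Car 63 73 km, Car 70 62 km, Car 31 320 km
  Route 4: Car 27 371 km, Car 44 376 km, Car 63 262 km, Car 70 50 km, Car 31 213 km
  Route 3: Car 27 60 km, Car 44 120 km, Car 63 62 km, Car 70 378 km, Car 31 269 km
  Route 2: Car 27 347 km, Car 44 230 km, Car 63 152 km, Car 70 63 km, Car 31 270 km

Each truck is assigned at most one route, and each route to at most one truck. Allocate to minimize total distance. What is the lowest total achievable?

Min total: 511 km

Treat this as an assignment problem: match each truck to one route.
Optimal: Car 27→Route 3 (60 km), Car 44→Route 7 (102 km), Car 63→Route 6 (73 km), Car 70→Route 2 (63 km), Car 31→Route 4 (213 km) — total 60+102+73+63+213 = 511 km.
Column-greedy (each route in turn goes to its cheapest remaining truck) gives 623 km, worse by 112.
No other one-to-one assignment undercuts 511 km.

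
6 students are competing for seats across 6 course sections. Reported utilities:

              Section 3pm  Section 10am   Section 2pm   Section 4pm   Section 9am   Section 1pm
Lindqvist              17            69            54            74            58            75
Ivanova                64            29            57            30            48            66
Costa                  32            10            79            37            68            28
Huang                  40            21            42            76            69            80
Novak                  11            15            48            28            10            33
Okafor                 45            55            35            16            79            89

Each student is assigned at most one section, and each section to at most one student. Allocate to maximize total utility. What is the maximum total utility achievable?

Treat this as an assignment problem: match each student to one section.
Optimal: Lindqvist→Section 10am (69 points), Ivanova→Section 3pm (64 points), Costa→Section 9am (68 points), Huang→Section 4pm (76 points), Novak→Section 2pm (48 points), Okafor→Section 1pm (89 points) — total 69+64+68+76+48+89 = 414 points.
Row-greedy (each student in turn takes its best remaining section) gives 388 points, worse by 26.
Swapping Novak↔Huang (Novak→Section 4pm 28 points, Huang→Section 2pm 42 points) loses 54.
No other one-to-one assignment exceeds 414 points.

Max total: 414 points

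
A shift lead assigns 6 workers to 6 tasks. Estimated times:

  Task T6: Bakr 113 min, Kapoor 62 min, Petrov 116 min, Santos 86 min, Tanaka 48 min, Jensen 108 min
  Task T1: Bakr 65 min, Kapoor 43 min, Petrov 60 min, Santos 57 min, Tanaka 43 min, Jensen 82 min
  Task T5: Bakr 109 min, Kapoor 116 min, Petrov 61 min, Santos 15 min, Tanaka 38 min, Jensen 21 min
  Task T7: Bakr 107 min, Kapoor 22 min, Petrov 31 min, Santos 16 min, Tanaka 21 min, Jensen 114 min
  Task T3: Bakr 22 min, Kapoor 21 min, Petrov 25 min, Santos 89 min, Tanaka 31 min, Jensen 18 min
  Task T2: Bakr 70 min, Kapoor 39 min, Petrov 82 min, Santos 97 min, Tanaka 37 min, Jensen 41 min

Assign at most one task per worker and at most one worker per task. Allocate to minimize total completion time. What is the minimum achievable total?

Min total: 200 min

Optimal: Bakr→Task T3 (22 min), Kapoor→Task T1 (43 min), Petrov→Task T7 (31 min), Santos→Task T5 (15 min), Tanaka→Task T6 (48 min), Jensen→Task T2 (41 min) — total 22+43+31+15+48+41 = 200 min.
Column-greedy (each task in turn goes to its cheapest remaining worker) gives 225 min, worse by 25.
Every other assignment is strictly worse.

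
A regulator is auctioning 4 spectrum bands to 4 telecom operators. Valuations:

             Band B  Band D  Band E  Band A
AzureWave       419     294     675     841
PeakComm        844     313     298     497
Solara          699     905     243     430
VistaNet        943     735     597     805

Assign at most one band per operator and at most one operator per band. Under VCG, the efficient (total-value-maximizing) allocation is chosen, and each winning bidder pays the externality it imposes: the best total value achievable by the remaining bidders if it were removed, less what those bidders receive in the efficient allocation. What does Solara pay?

Solara pays $96M.

Efficient allocation: AzureWave→Band E ($675M), PeakComm→Band B ($844M), Solara→Band D ($905M), VistaNet→Band A ($805M); total welfare W = $3229M.
Solara receives Band D at value $905M, so the others get W − 905 = $2324M.
Without Solara: best allocation of the remaining 3 bidders over all 4 bands is AzureWave→Band A ($841M), PeakComm→Band B ($844M), VistaNet→Band D ($735M), total $2420M.
VCG payment = (others' best without Solara) − (others' welfare with Solara) = 2420 − 2324 = $96M.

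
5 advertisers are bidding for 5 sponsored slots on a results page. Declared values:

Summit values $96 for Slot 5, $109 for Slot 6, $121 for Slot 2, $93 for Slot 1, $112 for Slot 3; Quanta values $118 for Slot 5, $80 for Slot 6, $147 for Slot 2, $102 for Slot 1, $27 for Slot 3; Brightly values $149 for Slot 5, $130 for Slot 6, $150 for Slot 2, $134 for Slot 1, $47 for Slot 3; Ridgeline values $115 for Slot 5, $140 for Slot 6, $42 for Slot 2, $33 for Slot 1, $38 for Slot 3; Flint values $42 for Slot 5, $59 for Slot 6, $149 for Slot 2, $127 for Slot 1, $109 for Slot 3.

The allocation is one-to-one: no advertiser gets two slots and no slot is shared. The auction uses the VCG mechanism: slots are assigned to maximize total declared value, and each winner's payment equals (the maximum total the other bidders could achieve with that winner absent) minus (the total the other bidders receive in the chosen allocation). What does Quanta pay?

Efficient allocation: Summit→Slot 3 ($112), Quanta→Slot 2 ($147), Brightly→Slot 5 ($149), Ridgeline→Slot 6 ($140), Flint→Slot 1 ($127); total welfare W = $675.
Quanta receives Slot 2 at value $147, so the others get W − 147 = $528.
Without Quanta: best allocation of the remaining 4 bidders over all 5 slots is Summit→Slot 3 ($112), Brightly→Slot 5 ($149), Ridgeline→Slot 6 ($140), Flint→Slot 2 ($149), total $550.
VCG payment = (others' best without Quanta) − (others' welfare with Quanta) = 550 − 528 = $22.

Quanta pays $22.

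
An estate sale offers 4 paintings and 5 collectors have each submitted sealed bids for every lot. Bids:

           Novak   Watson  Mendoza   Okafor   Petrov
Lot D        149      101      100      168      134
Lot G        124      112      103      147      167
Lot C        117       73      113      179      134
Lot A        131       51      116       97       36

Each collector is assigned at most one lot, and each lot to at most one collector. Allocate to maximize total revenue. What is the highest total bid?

This is a one-to-one assignment (maximum-weight bipartite matching).
Optimal: Novak→Lot D ($149), Petrov→Lot G ($167), Okafor→Lot C ($179), Mendoza→Lot A ($116) — total 149+167+179+116 = $611.
Column-greedy (each lot in turn goes to its best remaining collector) gives $568, worse by 43.
Swapping Okafor↔Novak (Okafor→Lot D $168, Novak→Lot C $117) loses 43.
Checked against all permutations: $611 is optimal.

Max total: $611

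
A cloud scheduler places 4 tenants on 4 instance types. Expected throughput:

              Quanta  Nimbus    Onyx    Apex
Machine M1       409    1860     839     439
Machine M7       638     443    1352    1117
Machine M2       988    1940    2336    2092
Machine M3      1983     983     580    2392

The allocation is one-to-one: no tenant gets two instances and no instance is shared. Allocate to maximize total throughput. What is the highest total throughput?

Max total: 7296 ops/s

This is the linear assignment problem.
Optimal: Quanta→Machine M3 (1983 ops/s), Nimbus→Machine M1 (1860 ops/s), Onyx→Machine M2 (2336 ops/s), Apex→Machine M7 (1117 ops/s) — total 1983+1860+2336+1117 = 7296 ops/s.
Column-greedy (each instance in turn goes to its best remaining tenant) gives 7287 ops/s, worse by 9.
Every other assignment is strictly worse.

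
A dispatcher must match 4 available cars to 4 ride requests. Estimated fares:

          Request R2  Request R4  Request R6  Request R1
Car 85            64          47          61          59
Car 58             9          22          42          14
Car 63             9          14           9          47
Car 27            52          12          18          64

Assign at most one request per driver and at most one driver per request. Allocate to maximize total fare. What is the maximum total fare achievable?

Treat this as an assignment problem: match each driver to one request.
Optimal: Car 85→Request R4 ($47), Car 58→Request R6 ($42), Car 63→Request R1 ($47), Car 27→Request R2 ($52) — total 47+42+47+52 = $188.
Column-greedy (each request in turn goes to its best remaining driver) gives $151, worse by 37.
Next-best assignment: Car 85→Request R2, Car 58→Request R6, Car 63→Request R4, Car 27→Request R1 = $184.

Maximum total: $188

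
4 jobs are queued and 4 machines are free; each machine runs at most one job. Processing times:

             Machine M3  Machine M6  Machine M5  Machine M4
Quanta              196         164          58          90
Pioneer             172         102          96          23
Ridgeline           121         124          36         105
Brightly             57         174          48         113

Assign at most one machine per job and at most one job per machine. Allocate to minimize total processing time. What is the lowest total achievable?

This is the linear assignment problem.
Optimal: Quanta→Machine M5 (58 min), Pioneer→Machine M4 (23 min), Ridgeline→Machine M6 (124 min), Brightly→Machine M3 (57 min) — total 58+23+124+57 = 262 min.
Swapping Pioneer↔Quanta (Pioneer→Machine M5 96 min, Quanta→Machine M4 90 min) adds 105.
No other one-to-one assignment undercuts 262 min.

Minimum total: 262 min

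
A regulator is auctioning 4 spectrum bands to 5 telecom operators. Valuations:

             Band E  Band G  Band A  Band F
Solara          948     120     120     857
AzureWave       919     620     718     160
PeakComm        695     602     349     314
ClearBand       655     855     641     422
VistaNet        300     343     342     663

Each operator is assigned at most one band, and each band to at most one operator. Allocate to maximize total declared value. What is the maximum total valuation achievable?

Optimal: Solara→Band E ($948M), ClearBand→Band G ($855M), AzureWave→Band A ($718M), VistaNet→Band F ($663M) — total 948+855+718+663 = $3184M.
Row-greedy (each operator in turn takes its best remaining band) gives $2690M, worse by 494.

Maximum total: $3184M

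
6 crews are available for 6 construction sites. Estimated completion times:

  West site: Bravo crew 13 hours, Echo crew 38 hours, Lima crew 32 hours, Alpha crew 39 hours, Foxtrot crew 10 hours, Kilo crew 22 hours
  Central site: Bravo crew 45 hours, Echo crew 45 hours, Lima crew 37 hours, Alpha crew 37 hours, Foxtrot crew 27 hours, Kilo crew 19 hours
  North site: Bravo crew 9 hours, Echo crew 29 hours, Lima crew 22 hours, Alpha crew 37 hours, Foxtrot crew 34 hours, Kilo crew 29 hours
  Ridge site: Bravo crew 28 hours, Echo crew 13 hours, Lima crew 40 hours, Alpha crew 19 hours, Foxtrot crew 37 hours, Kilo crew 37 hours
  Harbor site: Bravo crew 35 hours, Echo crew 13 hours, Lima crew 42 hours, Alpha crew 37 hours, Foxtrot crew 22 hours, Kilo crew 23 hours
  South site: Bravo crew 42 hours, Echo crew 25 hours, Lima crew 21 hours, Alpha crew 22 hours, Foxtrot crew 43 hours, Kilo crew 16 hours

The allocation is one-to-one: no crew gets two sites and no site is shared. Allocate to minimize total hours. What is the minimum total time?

Min total: 91 hours

Optimal: Bravo crew→North site (9 hours), Echo crew→Harbor site (13 hours), Lima crew→South site (21 hours), Alpha crew→Ridge site (19 hours), Foxtrot crew→West site (10 hours), Kilo crew→Central site (19 hours) — total 9+13+21+19+10+19 = 91 hours.
Column-greedy (each site in turn goes to its cheapest remaining crew) gives 109 hours, worse by 18.
Next-best assignment: Bravo crew→North site, Echo crew→Harbor site, Lima crew→Central site, Alpha crew→Ridge site, Foxtrot crew→West site, Kilo crew→South site = 104 hours.
Swapping Kilo crew↔Alpha crew (Kilo crew→Ridge site 37 hours, Alpha crew→Central site 37 hours) adds 36.
No other one-to-one assignment undercuts 91 hours.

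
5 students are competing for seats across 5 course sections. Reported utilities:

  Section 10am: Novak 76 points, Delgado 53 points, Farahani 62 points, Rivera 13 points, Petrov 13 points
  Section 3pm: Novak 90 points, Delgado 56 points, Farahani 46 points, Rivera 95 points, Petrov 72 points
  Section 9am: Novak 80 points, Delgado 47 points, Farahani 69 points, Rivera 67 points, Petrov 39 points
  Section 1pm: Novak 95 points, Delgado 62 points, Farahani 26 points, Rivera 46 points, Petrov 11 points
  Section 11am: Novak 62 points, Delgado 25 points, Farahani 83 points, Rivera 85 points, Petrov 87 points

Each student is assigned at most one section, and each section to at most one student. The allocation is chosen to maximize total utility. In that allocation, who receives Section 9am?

Farahani receives Section 9am.

This is a one-to-one assignment (maximum-weight bipartite matching).
Optimal: Novak→Section 1pm (95 points), Delgado→Section 10am (53 points), Farahani→Section 9am (69 points), Rivera→Section 3pm (95 points), Petrov→Section 11am (87 points) — total 95+53+69+95+87 = 399 points.
Row-greedy (each student in turn takes its best remaining section) gives 314 points, worse by 85.
Every other assignment is strictly worse.
Farahani's own top section is Section 11am (83 points), but forcing Farahani→Section 11am and reassigning the rest optimally gives only 370 points — worse by 29.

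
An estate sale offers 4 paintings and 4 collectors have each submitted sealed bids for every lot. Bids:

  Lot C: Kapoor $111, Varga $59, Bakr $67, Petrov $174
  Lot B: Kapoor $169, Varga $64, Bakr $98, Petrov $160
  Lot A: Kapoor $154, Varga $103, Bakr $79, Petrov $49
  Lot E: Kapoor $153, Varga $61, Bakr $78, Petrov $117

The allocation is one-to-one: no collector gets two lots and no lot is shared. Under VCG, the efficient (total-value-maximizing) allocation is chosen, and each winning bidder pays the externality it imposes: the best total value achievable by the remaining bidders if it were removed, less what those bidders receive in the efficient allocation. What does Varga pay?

Varga pays $1.

Efficient allocation: Kapoor→Lot E ($153), Varga→Lot A ($103), Bakr→Lot B ($98), Petrov→Lot C ($174); total welfare W = $528.
Varga receives Lot A at value $103, so the others get W − 103 = $425.
Without Varga: best allocation of the remaining 3 bidders over all 4 lots is Kapoor→Lot A ($154), Bakr→Lot B ($98), Petrov→Lot C ($174), total $426.
VCG payment = (others' best without Varga) − (others' welfare with Varga) = 426 − 425 = $1.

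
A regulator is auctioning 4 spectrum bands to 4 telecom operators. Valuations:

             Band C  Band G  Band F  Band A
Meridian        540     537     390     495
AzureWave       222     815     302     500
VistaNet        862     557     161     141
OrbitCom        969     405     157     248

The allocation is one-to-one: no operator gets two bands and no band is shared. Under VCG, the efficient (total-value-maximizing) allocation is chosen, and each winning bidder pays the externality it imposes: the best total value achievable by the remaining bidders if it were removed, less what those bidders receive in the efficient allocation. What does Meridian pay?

Efficient allocation: Meridian→Band A ($495M), AzureWave→Band G ($815M), VistaNet→Band F ($161M), OrbitCom→Band C ($969M); total welfare W = $2440M.
Meridian receives Band A at value $495M, so the others get W − 495 = $1945M.
Without Meridian: best allocation of the remaining 3 bidders over all 4 bands is AzureWave→Band A ($500M), VistaNet→Band G ($557M), OrbitCom→Band C ($969M), total $2026M.
VCG payment = (others' best without Meridian) − (others' welfare with Meridian) = 2026 − 1945 = $81M.

Meridian pays $81M.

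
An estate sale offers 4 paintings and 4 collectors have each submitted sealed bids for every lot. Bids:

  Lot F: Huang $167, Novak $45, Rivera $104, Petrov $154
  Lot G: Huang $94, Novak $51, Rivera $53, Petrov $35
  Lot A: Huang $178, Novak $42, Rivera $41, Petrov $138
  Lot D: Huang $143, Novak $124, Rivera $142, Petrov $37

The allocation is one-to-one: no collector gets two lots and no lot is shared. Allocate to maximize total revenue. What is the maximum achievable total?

Max total: $525

Optimal: Huang→Lot A ($178), Novak→Lot G ($51), Rivera→Lot D ($142), Petrov→Lot F ($154) — total 178+51+142+154 = $525.
Row-greedy (each collector in turn takes its best remaining lot) gives $441, worse by 84.
Next-best assignment: Huang→Lot A, Novak→Lot D, Rivera→Lot G, Petrov→Lot F = $509.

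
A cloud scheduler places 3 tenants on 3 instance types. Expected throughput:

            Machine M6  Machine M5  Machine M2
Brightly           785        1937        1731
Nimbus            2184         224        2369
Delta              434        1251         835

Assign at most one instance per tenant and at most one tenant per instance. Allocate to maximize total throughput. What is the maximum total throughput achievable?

Maximum total: 5166 ops/s

This is the linear assignment problem.
Optimal: Brightly→Machine M2 (1731 ops/s), Nimbus→Machine M6 (2184 ops/s), Delta→Machine M5 (1251 ops/s) — total 1731+2184+1251 = 5166 ops/s.
Max-entry greedy (repeatedly take the single best remaining cell) gives 4740 ops/s, worse by 426.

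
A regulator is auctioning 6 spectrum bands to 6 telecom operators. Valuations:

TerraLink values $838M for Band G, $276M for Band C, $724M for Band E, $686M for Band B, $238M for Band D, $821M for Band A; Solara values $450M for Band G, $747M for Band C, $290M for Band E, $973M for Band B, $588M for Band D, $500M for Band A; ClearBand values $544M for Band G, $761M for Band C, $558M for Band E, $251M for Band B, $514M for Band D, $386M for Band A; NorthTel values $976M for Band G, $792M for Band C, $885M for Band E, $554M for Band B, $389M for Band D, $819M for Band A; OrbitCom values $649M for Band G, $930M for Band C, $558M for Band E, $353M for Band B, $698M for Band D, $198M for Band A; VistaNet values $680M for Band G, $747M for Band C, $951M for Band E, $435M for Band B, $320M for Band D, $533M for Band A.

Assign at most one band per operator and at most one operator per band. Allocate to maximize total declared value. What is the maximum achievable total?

Treat this as an assignment problem: match each operator to one band.
Optimal: TerraLink→Band A ($821M), Solara→Band B ($973M), ClearBand→Band C ($761M), NorthTel→Band G ($976M), OrbitCom→Band D ($698M), VistaNet→Band E ($951M) — total 821+973+761+976+698+951 = $5180M.
Row-greedy (each operator in turn takes its best remaining band) gives $4688M, worse by 492.

Max total: $5180M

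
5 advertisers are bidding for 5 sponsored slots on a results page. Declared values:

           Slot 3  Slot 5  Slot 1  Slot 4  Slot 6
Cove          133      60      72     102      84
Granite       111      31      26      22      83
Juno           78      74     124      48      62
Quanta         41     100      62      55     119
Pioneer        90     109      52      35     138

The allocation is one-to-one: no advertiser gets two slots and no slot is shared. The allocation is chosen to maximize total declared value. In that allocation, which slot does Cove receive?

Cove receives Slot 4.

Optimal: Cove→Slot 4 ($102), Granite→Slot 3 ($111), Juno→Slot 1 ($124), Quanta→Slot 5 ($100), Pioneer→Slot 6 ($138) — total 102+111+124+100+138 = $575.
Row-greedy (each advertiser in turn takes its best remaining slot) gives $475, worse by 100.
Next-best assignment: Cove→Slot 4, Granite→Slot 3, Juno→Slot 1, Quanta→Slot 6, Pioneer→Slot 5 = $565.
Cove's own top slot is Slot 3 ($133), but forcing Cove→Slot 3 and reassigning the rest optimally gives only $517 — worse by 58.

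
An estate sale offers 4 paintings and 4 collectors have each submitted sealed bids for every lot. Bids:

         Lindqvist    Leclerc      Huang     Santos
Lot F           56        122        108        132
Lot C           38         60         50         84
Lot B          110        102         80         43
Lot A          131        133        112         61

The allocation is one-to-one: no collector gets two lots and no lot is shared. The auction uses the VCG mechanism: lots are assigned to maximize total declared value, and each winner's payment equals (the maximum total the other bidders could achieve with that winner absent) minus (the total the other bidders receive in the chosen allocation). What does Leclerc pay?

Leclerc pays $52.

Efficient allocation: Lindqvist→Lot B ($110), Leclerc→Lot A ($133), Huang→Lot F ($108), Santos→Lot C ($84); total welfare W = $435.
Leclerc receives Lot A at value $133, so the others get W − 133 = $302.
Without Leclerc: best allocation of the remaining 3 bidders over all 4 lots is Lindqvist→Lot B ($110), Huang→Lot A ($112), Santos→Lot F ($132), total $354.
VCG payment = (others' best without Leclerc) − (others' welfare with Leclerc) = 354 − 302 = $52.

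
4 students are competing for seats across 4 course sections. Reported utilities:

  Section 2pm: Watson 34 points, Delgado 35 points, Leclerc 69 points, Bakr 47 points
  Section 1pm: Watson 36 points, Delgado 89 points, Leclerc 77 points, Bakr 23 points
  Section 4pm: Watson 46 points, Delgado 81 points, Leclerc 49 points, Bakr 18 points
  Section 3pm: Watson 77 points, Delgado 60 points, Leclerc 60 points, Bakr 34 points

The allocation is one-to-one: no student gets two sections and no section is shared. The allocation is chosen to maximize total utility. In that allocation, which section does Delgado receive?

Optimal: Watson→Section 3pm (77 points), Delgado→Section 4pm (81 points), Leclerc→Section 1pm (77 points), Bakr→Section 2pm (47 points) — total 77+81+77+47 = 282 points.
Max-entry greedy (repeatedly take the single best remaining cell) gives 253 points, worse by 29.
Next-best assignment: Watson→Section 3pm, Delgado→Section 1pm, Leclerc→Section 4pm, Bakr→Section 2pm = 262 points.
Checked against all permutations: 282 points is optimal.
Delgado's own top section is Section 1pm (89 points), but forcing Delgado→Section 1pm and reassigning the rest optimally gives only 262 points — worse by 20.

Delgado receives Section 4pm.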